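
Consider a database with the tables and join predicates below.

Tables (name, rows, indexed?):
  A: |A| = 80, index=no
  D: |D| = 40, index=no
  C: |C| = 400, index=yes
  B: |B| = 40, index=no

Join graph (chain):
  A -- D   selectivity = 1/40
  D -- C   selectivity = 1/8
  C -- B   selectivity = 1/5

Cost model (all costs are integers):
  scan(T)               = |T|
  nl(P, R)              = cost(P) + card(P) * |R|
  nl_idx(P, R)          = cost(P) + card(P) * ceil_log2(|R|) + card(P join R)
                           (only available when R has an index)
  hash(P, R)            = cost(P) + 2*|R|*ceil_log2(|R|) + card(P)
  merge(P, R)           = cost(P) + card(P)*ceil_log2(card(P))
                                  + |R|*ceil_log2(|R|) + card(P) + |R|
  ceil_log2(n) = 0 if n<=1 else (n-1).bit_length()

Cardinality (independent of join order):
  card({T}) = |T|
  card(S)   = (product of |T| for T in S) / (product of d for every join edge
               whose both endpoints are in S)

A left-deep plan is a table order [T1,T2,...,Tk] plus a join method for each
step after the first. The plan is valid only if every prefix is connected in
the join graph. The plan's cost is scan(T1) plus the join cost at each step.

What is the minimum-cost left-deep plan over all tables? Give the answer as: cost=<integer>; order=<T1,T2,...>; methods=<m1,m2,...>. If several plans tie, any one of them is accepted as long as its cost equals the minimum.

cost=8880; order=C,D,A,B; methods=hash,hash,hash

Selinger DP (subsets sized 1..n):
  {A}: scan cost=80, card=80
  {D}: scan cost=40, card=40
  {C}: scan cost=400, card=400
  {B}: scan cost=40, card=40
  {AD}: card=80; try (D,hash)→640, (A,merge)→960, (D,merge)→1000, (A,hash)→1200, (A,nl)→3240, (D,nl)→3280; best=640 via (D,hash)
  {CD}: card=2000; try (D,hash)→1280, (C,nl_idx)→2400, (C,merge)→4320, (D,merge)→4680, (C,hash)→7280, (C,nl)→16040 …(+1); best=1280 via (D,hash)
  {BC}: card=3200; try (B,hash)→1280, (C,nl_idx)→3600, (C,merge)→4320, (B,merge)→4680, (C,hash)→7280, (C,nl)→16040 …(+1); best=1280 via (B,hash)
  {ACD}: card=4000; try (A,hash)→4400, (C,merge)→5280, (C,nl_idx)→5360, (C,hash)→7920, (A,merge)→25920, (C,nl)→32640 …(+1); best=4400 via (A,hash)
  {BCD}: card=16000; try (B,hash)→3760, (D,hash)→4960, (B,merge)→25560, (D,merge)→43160, (B,nl)→81280, (D,nl)→129280; best=3760 via (B,hash)
  {ABCD}: card=32000; try (B,hash)→8880, (A,hash)→20880, (B,merge)→56680, (B,nl)→164400, (A,merge)→244400, (A,nl)→1283760; best=8880 via (B,hash)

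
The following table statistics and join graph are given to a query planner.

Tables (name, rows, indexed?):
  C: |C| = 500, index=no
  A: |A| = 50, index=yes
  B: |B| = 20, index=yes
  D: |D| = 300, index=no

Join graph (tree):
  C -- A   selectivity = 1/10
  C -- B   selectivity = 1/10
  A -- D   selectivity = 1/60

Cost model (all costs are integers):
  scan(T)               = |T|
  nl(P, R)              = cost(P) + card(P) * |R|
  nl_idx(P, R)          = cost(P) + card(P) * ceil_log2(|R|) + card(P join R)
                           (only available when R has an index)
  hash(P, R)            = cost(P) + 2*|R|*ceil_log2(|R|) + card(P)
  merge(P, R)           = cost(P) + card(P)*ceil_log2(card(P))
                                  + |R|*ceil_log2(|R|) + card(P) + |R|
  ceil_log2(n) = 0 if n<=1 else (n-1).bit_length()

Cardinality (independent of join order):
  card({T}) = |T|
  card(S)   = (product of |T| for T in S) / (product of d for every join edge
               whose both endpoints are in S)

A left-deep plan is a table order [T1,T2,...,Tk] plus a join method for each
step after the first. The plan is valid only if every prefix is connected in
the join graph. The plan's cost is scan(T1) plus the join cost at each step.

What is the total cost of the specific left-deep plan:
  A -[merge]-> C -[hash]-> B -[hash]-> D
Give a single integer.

18500

step 1: scan A: cost=50, card=50
step 2: join C via merge
    card(P join C) = 50*500/(10) = 2500
    cost = 50 + 50*6 + 500*9 + 50 + 500 = 5400
step 3: join B via hash
    card(P join B) = 2500*20/(10) = 5000
    cost = 5400 + 2*20*5 + 2500 = 8100
step 4: join D via hash
    card(P join D) = 5000*300/(60) = 25000
    cost = 8100 + 2*300*9 + 5000 = 18500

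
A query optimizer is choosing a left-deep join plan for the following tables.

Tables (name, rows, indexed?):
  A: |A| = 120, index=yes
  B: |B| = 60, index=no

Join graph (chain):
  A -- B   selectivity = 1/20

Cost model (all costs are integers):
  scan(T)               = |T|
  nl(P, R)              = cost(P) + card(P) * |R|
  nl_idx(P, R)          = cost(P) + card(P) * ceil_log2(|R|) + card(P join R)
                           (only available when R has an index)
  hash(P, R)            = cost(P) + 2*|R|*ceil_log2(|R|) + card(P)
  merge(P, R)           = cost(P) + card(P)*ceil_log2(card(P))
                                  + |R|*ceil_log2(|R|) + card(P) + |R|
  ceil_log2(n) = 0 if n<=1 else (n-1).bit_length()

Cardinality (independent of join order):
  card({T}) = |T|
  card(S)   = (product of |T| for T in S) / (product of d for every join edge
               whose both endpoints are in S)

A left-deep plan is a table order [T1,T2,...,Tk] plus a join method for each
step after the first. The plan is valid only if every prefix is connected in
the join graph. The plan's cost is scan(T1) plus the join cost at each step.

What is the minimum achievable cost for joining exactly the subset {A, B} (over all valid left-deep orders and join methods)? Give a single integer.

840

Selinger DP over subsets of {A,B}:
  {A}: scan cost=120, card=120
  {B}: scan cost=60, card=60
  {AB}: card=360; try (A,nl_idx)→840, (B,hash)→960, (A,merge)→1440, (B,merge)→1500, (A,hash)→1800, (A,nl)→7260 …(+1); best=840 via (A,nl_idx)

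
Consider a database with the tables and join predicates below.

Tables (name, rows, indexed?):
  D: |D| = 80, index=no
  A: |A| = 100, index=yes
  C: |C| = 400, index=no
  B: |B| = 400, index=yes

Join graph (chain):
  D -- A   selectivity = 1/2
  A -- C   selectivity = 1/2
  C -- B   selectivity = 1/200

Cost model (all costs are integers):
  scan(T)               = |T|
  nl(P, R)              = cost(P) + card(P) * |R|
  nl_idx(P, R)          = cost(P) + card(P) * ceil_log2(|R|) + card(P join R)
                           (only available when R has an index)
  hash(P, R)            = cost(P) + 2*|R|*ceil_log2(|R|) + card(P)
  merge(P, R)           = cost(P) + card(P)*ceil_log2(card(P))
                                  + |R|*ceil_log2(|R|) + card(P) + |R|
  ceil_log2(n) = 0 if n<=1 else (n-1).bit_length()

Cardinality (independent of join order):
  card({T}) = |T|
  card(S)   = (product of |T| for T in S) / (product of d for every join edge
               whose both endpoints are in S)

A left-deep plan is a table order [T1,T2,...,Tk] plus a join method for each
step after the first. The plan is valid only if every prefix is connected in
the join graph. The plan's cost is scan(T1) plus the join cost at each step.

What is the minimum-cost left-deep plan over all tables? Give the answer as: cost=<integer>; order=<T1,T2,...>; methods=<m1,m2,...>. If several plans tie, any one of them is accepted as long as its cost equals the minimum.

Selinger DP (subsets sized 1..n):
  {D}: scan cost=80, card=80
  {A}: scan cost=100, card=100
  {C}: scan cost=400, card=400
  {B}: scan cost=400, card=400
  {AD}: card=4000; try (D,hash)→1320, (A,merge)→1520, (D,merge)→1540, (A,hash)→1560, (A,nl_idx)→4640, (A,nl)→8080 …(+1); best=1320 via (D,hash)
  {AC}: card=20000; try (A,hash)→2200, (C,merge)→4900, (A,merge)→5200, (C,hash)→7400, (A,nl_idx)→23200, (C,nl)→40100 …(+1); best=2200 via (A,hash)
  {BC}: card=800; try (B,nl_idx)→4800, (C,hash)→8000, (B,hash)→8000, (C,merge)→8400, (B,merge)→8400, (C,nl)→160400 …(+1); best=4800 via (B,nl_idx)
  {ACD}: card=800000; try (C,hash)→12520, (D,hash)→23320, (C,merge)→57320, (D,merge)→322840, (C,nl)→1601320, (D,nl)→1602200; best=12520 via (C,hash)
  {ABC}: card=40000; try (A,hash)→7000, (A,merge)→14400, (B,hash)→29400, (A,nl_idx)→50400, (A,nl)→84800, (B,nl_idx)→222200 …(+2); best=7000 via (A,hash)
  {ABCD}: card=1600000; try (D,hash)→48120, (D,merge)→687640, (B,hash)→819720, (D,nl)→3207000, (B,nl_idx)→8812520, (B,merge)→16816520 …(+1); best=48120 via (D,hash)

cost=48120; order=C,B,A,D; methods=nl_idx,hash,hash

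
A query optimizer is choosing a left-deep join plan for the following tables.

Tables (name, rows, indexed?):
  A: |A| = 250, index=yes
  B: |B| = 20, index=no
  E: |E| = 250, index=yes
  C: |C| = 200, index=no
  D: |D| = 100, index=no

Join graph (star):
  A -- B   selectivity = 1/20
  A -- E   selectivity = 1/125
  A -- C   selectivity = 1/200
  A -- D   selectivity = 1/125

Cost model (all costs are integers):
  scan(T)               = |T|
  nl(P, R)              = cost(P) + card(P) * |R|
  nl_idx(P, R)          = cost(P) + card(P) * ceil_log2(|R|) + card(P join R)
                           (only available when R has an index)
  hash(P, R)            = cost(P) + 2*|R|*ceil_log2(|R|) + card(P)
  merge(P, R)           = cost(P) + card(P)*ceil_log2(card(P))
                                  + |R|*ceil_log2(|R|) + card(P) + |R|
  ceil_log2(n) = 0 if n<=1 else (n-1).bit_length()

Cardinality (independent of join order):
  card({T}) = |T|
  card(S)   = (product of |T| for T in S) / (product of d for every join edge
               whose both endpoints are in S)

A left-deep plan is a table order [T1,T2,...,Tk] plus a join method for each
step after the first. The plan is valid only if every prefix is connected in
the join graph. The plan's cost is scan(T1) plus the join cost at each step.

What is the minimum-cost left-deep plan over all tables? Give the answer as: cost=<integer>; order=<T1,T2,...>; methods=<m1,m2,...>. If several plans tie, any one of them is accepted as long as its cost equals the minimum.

cost=6100; order=C,A,D,B,E; methods=nl_idx,hash,hash,nl_idx

Selinger DP (subsets sized 1..n):
  {A}: scan cost=250, card=250
  {B}: scan cost=20, card=20
  {E}: scan cost=250, card=250
  {C}: scan cost=200, card=200
  {D}: scan cost=100, card=100
  {AB}: card=250; try (A,nl_idx)→430, (B,hash)→700, (A,merge)→2390, (B,merge)→2620, (A,hash)→4040, (A,nl)→5020 …(+1); best=430 via (A,nl_idx)
  {AE}: card=500; try (E,nl_idx)→2750, (A,nl_idx)→2750, (E,hash)→4500, (A,hash)→4500, (E,merge)→4750, (A,merge)→4750 …(+2); best=2750 via (E,nl_idx)
  {AC}: card=250; try (A,nl_idx)→2050, (C,hash)→3700, (A,merge)→4250, (C,merge)→4300, (A,hash)→4400, (A,nl)→50200 …(+1); best=2050 via (A,nl_idx)
  {AD}: card=200; try (A,nl_idx)→1100, (D,hash)→1900, (A,merge)→3150, (D,merge)→3300, (A,hash)→4200, (A,nl)→25100 …(+1); best=1100 via (A,nl_idx)
  {ABE}: card=500; try (E,nl_idx)→2930, (B,hash)→3450, (E,hash)→4680, (E,merge)→4930, (B,merge)→7870, (B,nl)→12750 …(+1); best=2930 via (E,nl_idx)
  {ABC}: card=250; try (B,hash)→2500, (C,hash)→3880, (B,merge)→4420, (C,merge)→4480, (B,nl)→7050, (C,nl)→50430; best=2500 via (B,hash)
  {ABD}: card=200; try (B,hash)→1500, (D,hash)→2080, (B,merge)→3020, (D,merge)→3480, (B,nl)→5100, (D,nl)→25430; best=1500 via (B,hash)
  {ACE}: card=500; try (E,nl_idx)→4550, (E,hash)→6300, (C,hash)→6450, (E,merge)→6550, (C,merge)→9550, (E,nl)→64550 …(+1); best=4550 via (E,nl_idx)
  {ADE}: card=400; try (E,nl_idx)→3100, (D,hash)→4650, (E,merge)→5150, (E,hash)→5300, (D,merge)→8550, (E,nl)→51100 …(+1); best=3100 via (E,nl_idx)
  {ACD}: card=200; try (D,hash)→3700, (C,hash)→4500, (C,merge)→4700, (D,merge)→5100, (D,nl)→27050, (C,nl)→41100; best=3700 via (D,hash)
  {ABCE}: card=500; try (E,nl_idx)→5000, (B,hash)→5250, (C,hash)→6630, (E,hash)→6750, (E,merge)→7000, (B,merge)→9670 …(+4); best=5000 via (E,nl_idx)
  {ABDE}: card=400; try (E,nl_idx)→3500, (B,hash)→3700, (D,hash)→4830, (E,merge)→5550, (E,hash)→5700, (B,merge)→7220 …(+4); best=3500 via (E,nl_idx)
  {ABCD}: card=200; try (B,hash)→4100, (D,hash)→4150, (C,hash)→4900, (C,merge)→5100, (D,merge)→5550, (B,merge)→5620 …(+3); best=4100 via (B,hash)
  {ACDE}: card=400; try (E,nl_idx)→5700, (D,hash)→6450, (C,hash)→6700, (E,merge)→7750, (E,hash)→7900, (C,merge)→8900 …(+4); best=5700 via (E,nl_idx)
  {ABCDE}: card=400; try (E,nl_idx)→6100, (B,hash)→6300, (D,hash)→6900, (C,hash)→7100, (E,merge)→8150, (E,hash)→8300 …(+7); best=6100 via (E,nl_idx)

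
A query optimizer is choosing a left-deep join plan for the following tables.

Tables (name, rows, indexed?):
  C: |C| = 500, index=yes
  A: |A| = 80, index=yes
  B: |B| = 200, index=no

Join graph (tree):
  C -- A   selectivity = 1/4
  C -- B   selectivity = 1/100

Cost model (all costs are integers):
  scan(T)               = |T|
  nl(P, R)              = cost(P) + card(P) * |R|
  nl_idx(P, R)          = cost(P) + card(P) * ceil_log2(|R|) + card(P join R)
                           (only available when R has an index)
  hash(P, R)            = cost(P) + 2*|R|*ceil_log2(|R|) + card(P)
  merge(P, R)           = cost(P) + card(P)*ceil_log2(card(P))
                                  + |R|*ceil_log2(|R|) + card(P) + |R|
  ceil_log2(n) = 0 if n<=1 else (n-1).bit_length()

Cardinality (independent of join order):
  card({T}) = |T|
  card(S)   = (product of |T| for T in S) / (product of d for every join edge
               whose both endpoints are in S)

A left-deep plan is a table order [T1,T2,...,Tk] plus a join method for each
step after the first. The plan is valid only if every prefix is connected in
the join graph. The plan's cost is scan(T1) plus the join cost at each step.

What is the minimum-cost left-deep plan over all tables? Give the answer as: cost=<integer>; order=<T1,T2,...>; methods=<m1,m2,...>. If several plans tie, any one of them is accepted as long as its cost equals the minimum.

Selinger DP (subsets sized 1..n):
  {C}: scan cost=500, card=500
  {A}: scan cost=80, card=80
  {B}: scan cost=200, card=200
  {AC}: card=10000; try (A,hash)→2120, (C,merge)→5720, (A,merge)→6140, (C,hash)→9160, (C,nl_idx)→10800, (A,nl_idx)→14000 …(+2); best=2120 via (A,hash)
  {BC}: card=1000; try (C,nl_idx)→3000, (B,hash)→4200, (C,merge)→7000, (B,merge)→7300, (C,hash)→9400, (C,nl)→100200 …(+1); best=3000 via (C,nl_idx)
  {ABC}: card=20000; try (A,hash)→5120, (A,merge)→14640, (B,hash)→15320, (A,nl_idx)→30000, (A,nl)→83000, (B,merge)→153920 …(+1); best=5120 via (A,hash)

cost=5120; order=B,C,A; methods=nl_idx,hash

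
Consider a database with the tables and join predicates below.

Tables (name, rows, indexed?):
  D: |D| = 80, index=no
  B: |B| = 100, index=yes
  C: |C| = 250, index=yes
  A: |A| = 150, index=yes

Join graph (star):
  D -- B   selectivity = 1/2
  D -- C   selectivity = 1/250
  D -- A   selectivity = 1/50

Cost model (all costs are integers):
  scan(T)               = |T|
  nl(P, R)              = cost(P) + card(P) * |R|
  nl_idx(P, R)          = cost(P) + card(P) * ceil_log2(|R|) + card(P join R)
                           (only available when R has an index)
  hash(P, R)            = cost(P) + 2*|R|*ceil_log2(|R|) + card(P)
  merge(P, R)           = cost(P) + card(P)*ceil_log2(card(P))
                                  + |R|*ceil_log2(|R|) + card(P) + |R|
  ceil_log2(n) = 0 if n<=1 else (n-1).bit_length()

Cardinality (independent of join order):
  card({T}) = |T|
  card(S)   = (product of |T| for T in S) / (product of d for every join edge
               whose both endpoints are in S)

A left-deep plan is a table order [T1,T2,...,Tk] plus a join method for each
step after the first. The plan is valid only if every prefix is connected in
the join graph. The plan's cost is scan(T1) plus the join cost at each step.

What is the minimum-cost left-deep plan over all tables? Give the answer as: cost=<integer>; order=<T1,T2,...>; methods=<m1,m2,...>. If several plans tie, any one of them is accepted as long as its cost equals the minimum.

cost=3320; order=D,C,A,B; methods=nl_idx,nl_idx,hash

Selinger DP (subsets sized 1..n):
  {D}: scan cost=80, card=80
  {B}: scan cost=100, card=100
  {C}: scan cost=250, card=250
  {A}: scan cost=150, card=150
  {BD}: card=4000; try (D,hash)→1320, (B,merge)→1520, (D,merge)→1540, (B,hash)→1560, (B,nl_idx)→4640, (B,nl)→8080 …(+1); best=1320 via (D,hash)
  {CD}: card=80; try (C,nl_idx)→800, (D,hash)→1620, (C,merge)→2970, (D,merge)→3140, (C,hash)→4160, (C,nl)→20080 …(+1); best=800 via (C,nl_idx)
  {AD}: card=240; try (A,nl_idx)→960, (D,hash)→1420, (A,merge)→2070, (D,merge)→2140, (A,hash)→2560, (A,nl)→12080 …(+1); best=960 via (A,nl_idx)
  {BCD}: card=4000; try (B,merge)→2240, (B,hash)→2280, (B,nl_idx)→5360, (B,nl)→8800, (C,hash)→9320, (C,nl_idx)→37320 …(+2); best=2240 via (B,merge)
  {ABD}: card=12000; try (B,hash)→2600, (B,merge)→3920, (A,hash)→7720, (B,nl_idx)→14640, (B,nl)→24960, (A,nl_idx)→45320 …(+2); best=2600 via (B,hash)
  {ACD}: card=240; try (A,nl_idx)→1680, (A,merge)→2790, (C,nl_idx)→3120, (A,hash)→3280, (C,hash)→5200, (C,merge)→5370 …(+2); best=1680 via (A,nl_idx)
  {ABCD}: card=12000; try (B,hash)→3320, (B,merge)→4640, (A,hash)→8640, (B,nl_idx)→15360, (C,hash)→18600, (B,nl)→25680 …(+6); best=3320 via (B,hash)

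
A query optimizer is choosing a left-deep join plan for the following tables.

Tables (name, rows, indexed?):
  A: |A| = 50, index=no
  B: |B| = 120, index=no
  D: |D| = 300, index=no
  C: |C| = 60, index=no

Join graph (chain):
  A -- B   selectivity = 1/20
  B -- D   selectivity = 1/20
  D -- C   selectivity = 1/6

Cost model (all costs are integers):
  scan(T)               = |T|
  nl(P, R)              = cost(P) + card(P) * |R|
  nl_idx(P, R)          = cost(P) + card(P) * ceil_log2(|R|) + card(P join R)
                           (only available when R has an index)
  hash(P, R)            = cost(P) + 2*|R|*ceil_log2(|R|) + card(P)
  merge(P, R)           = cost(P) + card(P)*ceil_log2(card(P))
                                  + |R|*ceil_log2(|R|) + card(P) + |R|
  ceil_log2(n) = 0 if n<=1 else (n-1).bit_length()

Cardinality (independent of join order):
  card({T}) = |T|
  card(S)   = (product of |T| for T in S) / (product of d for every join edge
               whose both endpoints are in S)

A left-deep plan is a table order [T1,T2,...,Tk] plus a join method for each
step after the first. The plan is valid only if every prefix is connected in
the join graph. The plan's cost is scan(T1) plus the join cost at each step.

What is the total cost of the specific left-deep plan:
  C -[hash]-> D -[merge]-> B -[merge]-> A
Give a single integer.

step 1: scan C: cost=60, card=60
step 2: join D via hash
    card(P join D) = 60*300/(6) = 3000
    cost = 60 + 2*300*9 + 60 = 5520
step 3: join B via merge
    card(P join B) = 3000*120/(20) = 18000
    cost = 5520 + 3000*12 + 120*7 + 3000 + 120 = 45480
step 4: join A via merge
    card(P join A) = 18000*50/(20) = 45000
    cost = 45480 + 18000*15 + 50*6 + 18000 + 50 = 333830

333830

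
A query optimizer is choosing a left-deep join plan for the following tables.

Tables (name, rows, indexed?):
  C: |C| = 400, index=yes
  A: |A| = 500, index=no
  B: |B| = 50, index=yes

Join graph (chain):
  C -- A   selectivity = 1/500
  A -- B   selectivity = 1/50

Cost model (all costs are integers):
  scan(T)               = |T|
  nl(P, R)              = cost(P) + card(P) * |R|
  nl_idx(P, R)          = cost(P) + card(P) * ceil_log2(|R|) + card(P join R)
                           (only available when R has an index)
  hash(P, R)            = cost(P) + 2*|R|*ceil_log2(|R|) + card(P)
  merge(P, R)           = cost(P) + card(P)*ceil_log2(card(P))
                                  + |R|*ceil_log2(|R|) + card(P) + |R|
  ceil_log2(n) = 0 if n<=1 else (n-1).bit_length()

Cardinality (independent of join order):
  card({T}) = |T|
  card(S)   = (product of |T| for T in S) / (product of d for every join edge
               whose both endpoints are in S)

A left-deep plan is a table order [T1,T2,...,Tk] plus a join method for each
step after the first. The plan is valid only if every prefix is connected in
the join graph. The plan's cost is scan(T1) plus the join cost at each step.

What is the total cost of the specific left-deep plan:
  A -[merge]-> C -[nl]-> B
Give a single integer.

29500

step 1: scan A: cost=500, card=500
step 2: join C via merge
    card(P join C) = 500*400/(500) = 400
    cost = 500 + 500*9 + 400*9 + 500 + 400 = 9500
step 3: join B via nl
    card(P join B) = 400*50/(50) = 400
    cost = 9500 + 400*50 = 29500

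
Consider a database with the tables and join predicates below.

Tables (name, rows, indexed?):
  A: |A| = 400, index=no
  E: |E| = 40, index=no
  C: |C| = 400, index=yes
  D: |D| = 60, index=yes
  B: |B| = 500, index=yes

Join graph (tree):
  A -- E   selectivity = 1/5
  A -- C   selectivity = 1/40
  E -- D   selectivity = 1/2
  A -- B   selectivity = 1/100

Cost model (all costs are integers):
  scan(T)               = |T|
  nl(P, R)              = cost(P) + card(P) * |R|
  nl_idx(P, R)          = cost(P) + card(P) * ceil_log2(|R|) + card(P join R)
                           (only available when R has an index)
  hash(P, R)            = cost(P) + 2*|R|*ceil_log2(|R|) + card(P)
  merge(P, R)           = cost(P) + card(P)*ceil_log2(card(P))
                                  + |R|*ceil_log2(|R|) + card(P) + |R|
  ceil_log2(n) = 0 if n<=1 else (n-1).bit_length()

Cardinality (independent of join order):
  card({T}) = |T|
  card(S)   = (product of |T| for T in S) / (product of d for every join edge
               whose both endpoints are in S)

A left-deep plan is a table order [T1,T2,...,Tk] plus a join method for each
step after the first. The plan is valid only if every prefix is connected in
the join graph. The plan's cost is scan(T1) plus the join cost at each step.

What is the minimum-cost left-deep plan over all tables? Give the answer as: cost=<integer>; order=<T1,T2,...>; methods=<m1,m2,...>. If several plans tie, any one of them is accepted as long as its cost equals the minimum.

Selinger DP (subsets sized 1..n):
  {A}: scan cost=400, card=400
  {E}: scan cost=40, card=40
  {C}: scan cost=400, card=400
  {D}: scan cost=60, card=60
  {B}: scan cost=500, card=500
  {AE}: card=3200; try (E,hash)→1280, (A,merge)→4320, (E,merge)→4680, (A,hash)→7280, (A,nl)→16040, (E,nl)→16400; best=1280 via (E,hash)
  {AC}: card=4000; try (C,hash)→8000, (C,nl_idx)→8000, (A,hash)→8000, (C,merge)→8400, (A,merge)→8400, (C,nl)→160400 …(+1); best=8000 via (C,hash)
  {AB}: card=2000; try (B,nl_idx)→6000, (A,hash)→8200, (B,merge)→9400, (A,merge)→9500, (B,hash)→9800, (B,nl)→200400 …(+1); best=6000 via (B,nl_idx)
  {DE}: card=1200; try (E,hash)→600, (D,merge)→740, (E,merge)→760, (D,hash)→800, (D,nl_idx)→1480, (D,nl)→2440 …(+1); best=600 via (E,hash)
  {ACE}: card=32000; try (C,hash)→11680, (E,hash)→12480, (C,merge)→46880, (E,merge)→60280, (C,nl_idx)→62080, (E,nl)→168000 …(+1); best=11680 via (C,hash)
  {ADE}: card=96000; try (D,hash)→5200, (A,hash)→9000, (A,merge)→19000, (D,merge)→43300, (D,nl_idx)→116480, (D,nl)→193280 …(+1); best=5200 via (D,hash)
  {ABE}: card=16000; try (E,hash)→8480, (B,hash)→13480, (E,merge)→30280, (B,nl_idx)→46080, (B,merge)→47880, (E,nl)→86000 …(+1); best=8480 via (E,hash)
  {ABC}: card=20000; try (C,hash)→15200, (B,hash)→21000, (C,merge)→34000, (C,nl_idx)→44000, (B,nl_idx)→64000, (B,merge)→65000 …(+2); best=15200 via (C,hash)
  {ACDE}: card=960000; try (D,hash)→44400, (C,hash)→108400, (D,merge)→524100, (D,nl_idx)→1163680, (C,merge)→1737200, (C,nl_idx)→1829200 …(+2); best=44400 via (D,hash)
  {ABCE}: card=160000; try (C,hash)→31680, (E,hash)→35680, (B,hash)→52680, (C,merge)→252480, (C,nl_idx)→312480, (E,merge)→335480 …(+5); best=31680 via (C,hash)
  {ABDE}: card=480000; try (D,hash)→25200, (B,hash)→110200, (D,merge)→248900, (D,nl_idx)→584480, (D,nl)→968480, (B,nl_idx)→1349200 …(+2); best=25200 via (D,hash)
  {ABCDE}: card=4800000; try (D,hash)→192400, (C,hash)→512400, (B,hash)→1013400, (D,merge)→3072100, (D,nl_idx)→5791680, (C,nl_idx)→9145200 …(+6); best=192400 via (D,hash)

cost=192400; order=A,B,E,C,D; methods=nl_idx,hash,hash,hash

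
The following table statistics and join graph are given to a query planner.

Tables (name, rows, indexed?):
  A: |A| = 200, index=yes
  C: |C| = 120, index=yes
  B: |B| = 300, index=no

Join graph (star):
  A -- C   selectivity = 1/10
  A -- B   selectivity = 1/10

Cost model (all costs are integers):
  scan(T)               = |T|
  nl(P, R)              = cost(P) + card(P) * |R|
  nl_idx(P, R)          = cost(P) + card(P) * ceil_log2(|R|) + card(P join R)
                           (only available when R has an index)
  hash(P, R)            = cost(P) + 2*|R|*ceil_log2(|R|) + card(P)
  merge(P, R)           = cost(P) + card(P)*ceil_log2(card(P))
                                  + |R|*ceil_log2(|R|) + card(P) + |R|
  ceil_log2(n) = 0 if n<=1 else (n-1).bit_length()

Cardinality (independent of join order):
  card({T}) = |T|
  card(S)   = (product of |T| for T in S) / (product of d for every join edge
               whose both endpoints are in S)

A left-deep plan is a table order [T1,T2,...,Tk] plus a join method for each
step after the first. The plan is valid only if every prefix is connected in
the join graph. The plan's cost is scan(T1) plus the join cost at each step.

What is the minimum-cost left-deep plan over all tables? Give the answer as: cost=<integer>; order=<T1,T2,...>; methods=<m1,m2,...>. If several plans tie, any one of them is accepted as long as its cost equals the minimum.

cost=9880; order=A,C,B; methods=hash,hash

Selinger DP (subsets sized 1..n):
  {A}: scan cost=200, card=200
  {C}: scan cost=120, card=120
  {B}: scan cost=300, card=300
  {AC}: card=2400; try (C,hash)→2080, (A,merge)→2880, (C,merge)→2960, (A,hash)→3440, (A,nl_idx)→3480, (C,nl_idx)→4000 …(+2); best=2080 via (C,hash)
  {AB}: card=6000; try (A,hash)→3800, (B,merge)→5000, (A,merge)→5100, (B,hash)→5800, (A,nl_idx)→8700, (B,nl)→60200 …(+1); best=3800 via (A,hash)
  {ABC}: card=72000; try (B,hash)→9880, (C,hash)→11480, (B,merge)→36280, (C,merge)→88760, (C,nl_idx)→117800, (B,nl)→722080 …(+1); best=9880 via (B,hash)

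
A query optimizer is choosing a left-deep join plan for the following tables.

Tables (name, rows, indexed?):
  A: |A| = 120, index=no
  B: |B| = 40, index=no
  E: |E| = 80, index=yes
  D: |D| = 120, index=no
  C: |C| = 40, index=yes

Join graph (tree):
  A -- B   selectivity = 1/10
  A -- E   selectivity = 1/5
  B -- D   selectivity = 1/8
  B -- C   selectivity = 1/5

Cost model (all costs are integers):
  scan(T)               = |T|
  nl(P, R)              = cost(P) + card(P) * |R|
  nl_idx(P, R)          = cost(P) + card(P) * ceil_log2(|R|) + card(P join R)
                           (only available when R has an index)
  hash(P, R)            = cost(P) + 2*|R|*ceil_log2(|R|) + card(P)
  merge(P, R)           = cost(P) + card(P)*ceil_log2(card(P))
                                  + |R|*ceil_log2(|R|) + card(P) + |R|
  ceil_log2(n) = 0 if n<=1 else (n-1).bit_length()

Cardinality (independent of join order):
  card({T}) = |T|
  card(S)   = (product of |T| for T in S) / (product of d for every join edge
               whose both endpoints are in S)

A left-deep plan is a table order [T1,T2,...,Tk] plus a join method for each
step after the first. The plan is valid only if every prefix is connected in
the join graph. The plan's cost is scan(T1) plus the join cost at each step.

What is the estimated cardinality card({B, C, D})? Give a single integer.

Tables in S: B(40), C(40), D(120)
Edges inside S: B-D(d=8), B-C(d=5)
numerator = 40 * 40 * 120 = 192000
denominator = 8 * 5 = 40
card(S) = 192000 / 40 = 4800

4800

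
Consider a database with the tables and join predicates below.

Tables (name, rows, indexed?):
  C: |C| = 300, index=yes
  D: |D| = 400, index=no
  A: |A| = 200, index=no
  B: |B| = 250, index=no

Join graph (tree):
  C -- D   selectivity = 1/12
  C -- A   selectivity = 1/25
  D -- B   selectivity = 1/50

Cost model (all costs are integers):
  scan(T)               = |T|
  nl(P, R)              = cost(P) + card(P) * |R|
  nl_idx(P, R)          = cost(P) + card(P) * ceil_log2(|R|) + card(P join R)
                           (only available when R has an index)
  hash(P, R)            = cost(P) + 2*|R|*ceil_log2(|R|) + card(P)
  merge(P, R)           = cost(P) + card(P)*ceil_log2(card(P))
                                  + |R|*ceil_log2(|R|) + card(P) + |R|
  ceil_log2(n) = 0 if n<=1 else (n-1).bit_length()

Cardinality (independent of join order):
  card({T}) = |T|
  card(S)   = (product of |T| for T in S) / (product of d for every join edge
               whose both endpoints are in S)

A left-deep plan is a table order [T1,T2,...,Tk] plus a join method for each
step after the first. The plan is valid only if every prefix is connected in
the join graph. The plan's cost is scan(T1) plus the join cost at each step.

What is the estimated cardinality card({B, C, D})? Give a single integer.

50000

Tables in S: B(250), C(300), D(400)
Edges inside S: C-D(d=12), D-B(d=50)
numerator = 250 * 300 * 400 = 30000000
denominator = 12 * 50 = 600
card(S) = 30000000 / 600 = 50000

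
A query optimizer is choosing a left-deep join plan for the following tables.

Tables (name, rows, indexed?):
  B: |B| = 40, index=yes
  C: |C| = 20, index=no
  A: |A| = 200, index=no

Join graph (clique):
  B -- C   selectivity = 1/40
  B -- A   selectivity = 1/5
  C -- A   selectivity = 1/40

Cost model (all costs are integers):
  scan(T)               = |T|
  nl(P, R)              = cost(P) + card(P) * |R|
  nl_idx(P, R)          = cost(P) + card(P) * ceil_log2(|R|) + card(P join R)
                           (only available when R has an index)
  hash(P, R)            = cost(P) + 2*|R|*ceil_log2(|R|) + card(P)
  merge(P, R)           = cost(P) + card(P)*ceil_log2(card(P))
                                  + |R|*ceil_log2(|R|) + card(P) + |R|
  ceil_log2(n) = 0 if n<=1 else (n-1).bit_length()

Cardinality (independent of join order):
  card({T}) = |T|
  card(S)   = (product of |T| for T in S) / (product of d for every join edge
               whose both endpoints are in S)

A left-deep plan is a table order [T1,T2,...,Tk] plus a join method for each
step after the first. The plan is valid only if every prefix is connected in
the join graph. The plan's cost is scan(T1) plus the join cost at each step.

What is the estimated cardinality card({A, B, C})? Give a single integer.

20

Tables in S: A(200), B(40), C(20)
Edges inside S: B-C(d=40), B-A(d=5), C-A(d=40)
numerator = 200 * 40 * 20 = 160000
denominator = 40 * 5 * 40 = 8000
card(S) = 160000 / 8000 = 20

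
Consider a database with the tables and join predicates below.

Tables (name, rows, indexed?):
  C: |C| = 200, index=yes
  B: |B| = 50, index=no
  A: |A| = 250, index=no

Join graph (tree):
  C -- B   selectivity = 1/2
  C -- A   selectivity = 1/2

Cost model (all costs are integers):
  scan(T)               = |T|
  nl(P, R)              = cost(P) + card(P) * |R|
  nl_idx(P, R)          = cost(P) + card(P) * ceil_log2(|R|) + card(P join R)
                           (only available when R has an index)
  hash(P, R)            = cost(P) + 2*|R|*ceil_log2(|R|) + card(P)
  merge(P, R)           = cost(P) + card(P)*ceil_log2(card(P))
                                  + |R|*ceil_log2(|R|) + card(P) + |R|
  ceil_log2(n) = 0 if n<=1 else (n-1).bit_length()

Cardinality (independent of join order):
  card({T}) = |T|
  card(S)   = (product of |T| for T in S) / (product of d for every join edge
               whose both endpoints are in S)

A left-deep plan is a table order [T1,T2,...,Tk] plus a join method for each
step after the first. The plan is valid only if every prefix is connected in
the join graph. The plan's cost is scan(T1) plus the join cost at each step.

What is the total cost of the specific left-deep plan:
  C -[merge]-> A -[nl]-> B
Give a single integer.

1254250

step 1: scan C: cost=200, card=200
step 2: join A via merge
    card(P join A) = 200*250/(2) = 25000
    cost = 200 + 200*8 + 250*8 + 200 + 250 = 4250
step 3: join B via nl
    card(P join B) = 25000*50/(2) = 625000
    cost = 4250 + 25000*50 = 1254250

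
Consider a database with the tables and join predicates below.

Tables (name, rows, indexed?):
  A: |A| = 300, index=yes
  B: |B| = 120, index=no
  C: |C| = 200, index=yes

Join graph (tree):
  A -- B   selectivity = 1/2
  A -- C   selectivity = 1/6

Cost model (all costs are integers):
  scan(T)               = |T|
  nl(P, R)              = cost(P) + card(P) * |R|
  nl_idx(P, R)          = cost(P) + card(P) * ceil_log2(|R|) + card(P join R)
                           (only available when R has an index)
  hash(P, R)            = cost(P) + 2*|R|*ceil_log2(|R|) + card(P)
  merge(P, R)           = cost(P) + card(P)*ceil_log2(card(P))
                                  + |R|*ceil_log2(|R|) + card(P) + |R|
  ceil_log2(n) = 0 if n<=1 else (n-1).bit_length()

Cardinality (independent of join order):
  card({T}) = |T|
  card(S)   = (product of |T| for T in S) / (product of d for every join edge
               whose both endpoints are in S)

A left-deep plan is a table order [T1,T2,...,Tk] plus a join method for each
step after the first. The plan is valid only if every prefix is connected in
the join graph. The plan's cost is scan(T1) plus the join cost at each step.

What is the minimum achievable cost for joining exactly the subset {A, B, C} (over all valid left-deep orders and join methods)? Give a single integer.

Selinger DP over subsets of {A,B,C}:
  {A}: scan cost=300, card=300
  {B}: scan cost=120, card=120
  {C}: scan cost=200, card=200
  {AB}: card=18000; try (B,hash)→2280, (A,merge)→4080, (B,merge)→4260, (A,hash)→5640, (A,nl_idx)→19200, (A,nl)→36120 …(+1); best=2280 via (B,hash)
  {AC}: card=10000; try (C,hash)→3800, (A,merge)→5000, (C,merge)→5100, (A,hash)→5800, (A,nl_idx)→12000, (C,nl_idx)→12700 …(+2); best=3800 via (C,hash)
  {ABC}: card=600000; try (B,hash)→15480, (C,hash)→23480, (B,merge)→154760, (C,merge)→292080, (C,nl_idx)→746280, (B,nl)→1203800 …(+1); best=15480 via (B,hash)

15480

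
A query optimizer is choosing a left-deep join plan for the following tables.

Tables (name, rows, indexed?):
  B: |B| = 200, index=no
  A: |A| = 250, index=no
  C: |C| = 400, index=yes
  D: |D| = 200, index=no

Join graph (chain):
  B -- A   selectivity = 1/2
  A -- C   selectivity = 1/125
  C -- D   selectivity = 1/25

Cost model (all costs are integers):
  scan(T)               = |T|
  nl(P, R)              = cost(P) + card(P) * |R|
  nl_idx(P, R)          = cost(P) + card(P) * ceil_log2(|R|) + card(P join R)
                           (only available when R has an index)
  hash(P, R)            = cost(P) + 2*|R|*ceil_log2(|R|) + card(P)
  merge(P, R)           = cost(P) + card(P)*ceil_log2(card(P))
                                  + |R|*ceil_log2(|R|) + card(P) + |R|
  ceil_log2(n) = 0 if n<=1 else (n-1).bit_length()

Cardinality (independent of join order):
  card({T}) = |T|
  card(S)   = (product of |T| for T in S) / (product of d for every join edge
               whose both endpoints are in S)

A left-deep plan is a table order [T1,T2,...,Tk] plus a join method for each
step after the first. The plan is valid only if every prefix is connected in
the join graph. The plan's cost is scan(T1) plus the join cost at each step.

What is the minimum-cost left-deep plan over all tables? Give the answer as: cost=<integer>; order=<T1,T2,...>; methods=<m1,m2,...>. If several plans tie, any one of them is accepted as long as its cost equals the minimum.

Selinger DP (subsets sized 1..n):
  {B}: scan cost=200, card=200
  {A}: scan cost=250, card=250
  {C}: scan cost=400, card=400
  {D}: scan cost=200, card=200
  {AB}: card=25000; try (B,hash)→3700, (A,merge)→4250, (B,merge)→4300, (A,hash)→4400, (A,nl)→50200, (B,nl)→50250; best=3700 via (B,hash)
  {AC}: card=800; try (C,nl_idx)→3300, (A,hash)→4800, (C,merge)→6500, (A,merge)→6650, (C,hash)→7700, (C,nl)→100250 …(+1); best=3300 via (C,nl_idx)
  {CD}: card=3200; try (D,hash)→4000, (C,nl_idx)→5200, (C,merge)→6000, (D,merge)→6200, (C,hash)→7600, (C,nl)→80200 …(+1); best=4000 via (D,hash)
  {ABC}: card=80000; try (B,hash)→7300, (B,merge)→13900, (C,hash)→35900, (B,nl)→163300, (C,nl_idx)→308700, (C,merge)→407700 …(+1); best=7300 via (B,hash)
  {ACD}: card=6400; try (D,hash)→7300, (A,hash)→11200, (D,merge)→13900, (A,merge)→47850, (D,nl)→163300, (A,nl)→804000; best=7300 via (D,hash)
  {ABCD}: card=640000; try (B,hash)→16900, (D,hash)→90500, (B,merge)→98700, (B,nl)→1287300, (D,merge)→1449100, (D,nl)→16007300; best=16900 via (B,hash)

cost=16900; order=A,C,D,B; methods=nl_idx,hash,hash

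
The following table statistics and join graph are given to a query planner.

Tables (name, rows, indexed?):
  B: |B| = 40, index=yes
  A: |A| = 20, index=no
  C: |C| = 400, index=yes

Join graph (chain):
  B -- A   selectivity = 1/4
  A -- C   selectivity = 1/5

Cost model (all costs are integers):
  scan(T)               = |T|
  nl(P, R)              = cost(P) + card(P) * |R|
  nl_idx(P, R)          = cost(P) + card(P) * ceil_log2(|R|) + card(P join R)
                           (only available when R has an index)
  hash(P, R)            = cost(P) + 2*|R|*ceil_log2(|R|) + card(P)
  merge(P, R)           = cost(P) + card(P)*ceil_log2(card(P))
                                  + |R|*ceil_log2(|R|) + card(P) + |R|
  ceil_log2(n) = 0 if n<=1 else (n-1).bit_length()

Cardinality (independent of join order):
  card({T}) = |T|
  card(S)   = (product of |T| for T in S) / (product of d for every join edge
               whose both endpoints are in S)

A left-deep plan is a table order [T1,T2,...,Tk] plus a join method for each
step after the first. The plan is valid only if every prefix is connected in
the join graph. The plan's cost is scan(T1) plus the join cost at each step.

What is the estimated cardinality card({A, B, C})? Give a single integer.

16000

Tables in S: A(20), B(40), C(400)
Edges inside S: B-A(d=4), A-C(d=5)
numerator = 20 * 40 * 400 = 320000
denominator = 4 * 5 = 20
card(S) = 320000 / 20 = 16000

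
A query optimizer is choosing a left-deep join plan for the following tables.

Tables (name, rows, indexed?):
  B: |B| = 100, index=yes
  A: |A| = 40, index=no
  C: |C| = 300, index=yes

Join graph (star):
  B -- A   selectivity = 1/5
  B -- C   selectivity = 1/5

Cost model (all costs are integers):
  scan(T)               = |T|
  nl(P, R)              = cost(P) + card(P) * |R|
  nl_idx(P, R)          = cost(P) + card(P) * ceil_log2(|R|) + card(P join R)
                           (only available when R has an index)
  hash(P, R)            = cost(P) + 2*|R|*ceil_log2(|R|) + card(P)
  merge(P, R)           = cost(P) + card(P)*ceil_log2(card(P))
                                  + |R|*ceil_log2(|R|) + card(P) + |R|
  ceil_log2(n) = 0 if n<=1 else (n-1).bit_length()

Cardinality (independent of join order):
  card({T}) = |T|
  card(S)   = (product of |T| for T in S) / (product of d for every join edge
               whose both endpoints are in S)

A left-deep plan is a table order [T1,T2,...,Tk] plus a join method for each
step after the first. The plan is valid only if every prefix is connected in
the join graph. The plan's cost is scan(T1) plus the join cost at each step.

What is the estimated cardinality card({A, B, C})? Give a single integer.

48000

Tables in S: A(40), B(100), C(300)
Edges inside S: B-A(d=5), B-C(d=5)
numerator = 40 * 100 * 300 = 1200000
denominator = 5 * 5 = 25
card(S) = 1200000 / 25 = 48000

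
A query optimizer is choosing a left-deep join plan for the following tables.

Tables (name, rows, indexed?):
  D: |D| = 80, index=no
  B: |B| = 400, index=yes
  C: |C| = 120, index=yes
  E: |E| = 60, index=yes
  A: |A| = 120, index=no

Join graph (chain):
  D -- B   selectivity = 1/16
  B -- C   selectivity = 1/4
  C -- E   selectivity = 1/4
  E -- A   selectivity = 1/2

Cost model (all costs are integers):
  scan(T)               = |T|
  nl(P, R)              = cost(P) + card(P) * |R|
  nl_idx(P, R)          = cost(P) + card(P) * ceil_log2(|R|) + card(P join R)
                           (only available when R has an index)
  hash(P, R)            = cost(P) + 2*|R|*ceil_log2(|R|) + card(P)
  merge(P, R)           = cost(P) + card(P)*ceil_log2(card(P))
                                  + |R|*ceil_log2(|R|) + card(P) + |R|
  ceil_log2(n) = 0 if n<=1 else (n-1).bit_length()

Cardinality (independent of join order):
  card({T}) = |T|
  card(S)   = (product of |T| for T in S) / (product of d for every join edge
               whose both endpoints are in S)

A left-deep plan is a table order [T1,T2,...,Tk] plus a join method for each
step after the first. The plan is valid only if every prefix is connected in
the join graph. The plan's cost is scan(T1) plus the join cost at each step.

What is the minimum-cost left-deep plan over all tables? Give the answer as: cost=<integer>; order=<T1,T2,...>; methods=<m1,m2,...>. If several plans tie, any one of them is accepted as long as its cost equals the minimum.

Selinger DP (subsets sized 1..n):
  {D}: scan cost=80, card=80
  {B}: scan cost=400, card=400
  {C}: scan cost=120, card=120
  {E}: scan cost=60, card=60
  {A}: scan cost=120, card=120
  {BD}: card=2000; try (D,hash)→1920, (B,nl_idx)→2800, (B,merge)→4720, (D,merge)→5040, (B,hash)→7360, (B,nl)→32080 …(+1); best=1920 via (D,hash)
  {BC}: card=12000; try (C,hash)→2480, (B,merge)→5080, (C,merge)→5360, (B,hash)→7440, (B,nl_idx)→13200, (C,nl_idx)→15200 …(+2); best=2480 via (C,hash)
  {CE}: card=1800; try (E,hash)→960, (C,merge)→1440, (E,merge)→1500, (C,hash)→1800, (C,nl_idx)→2280, (E,nl_idx)→2640 …(+2); best=960 via (E,hash)
  {AE}: card=3600; try (E,hash)→960, (A,merge)→1440, (E,merge)→1500, (A,hash)→1800, (E,nl_idx)→4440, (A,nl)→7260 …(+1); best=960 via (E,hash)
  {BCD}: card=60000; try (C,hash)→5600, (D,hash)→15600, (C,merge)→26880, (C,nl_idx)→75920, (D,merge)→183120, (C,nl)→241920 …(+1); best=5600 via (C,hash)
  {BCE}: card=180000; try (B,hash)→9960, (E,hash)→15200, (B,merge)→26560, (E,merge)→182900, (B,nl_idx)→197160, (E,nl_idx)→254480 …(+2); best=9960 via (B,hash)
  {ACE}: card=108000; try (A,hash)→4440, (C,hash)→6240, (A,merge)→23520, (C,merge)→48720, (C,nl_idx)→134160, (A,nl)→216960 …(+1); best=4440 via (A,hash)
  {BCDE}: card=900000; try (E,hash)→66320, (D,hash)→191080, (E,merge)→1026020, (E,nl_idx)→1265600, (D,merge)→3430600, (E,nl)→3605600 …(+1); best=66320 via (E,hash)
  {ABCE}: card=10800000; try (B,hash)→119640, (A,hash)→191640, (B,merge)→1952440, (A,merge)→3430920, (B,nl_idx)→11776440, (A,nl)→21609960 …(+1); best=119640 via (B,hash)
  {ABCDE}: card=54000000; try (A,hash)→968000, (D,hash)→10920760, (A,merge)→18967280, (A,nl)→108066320, (D,merge)→270120280, (D,nl)→864119640; best=968000 via (A,hash)

cost=968000; order=B,D,C,E,A; methods=hash,hash,hash,hash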